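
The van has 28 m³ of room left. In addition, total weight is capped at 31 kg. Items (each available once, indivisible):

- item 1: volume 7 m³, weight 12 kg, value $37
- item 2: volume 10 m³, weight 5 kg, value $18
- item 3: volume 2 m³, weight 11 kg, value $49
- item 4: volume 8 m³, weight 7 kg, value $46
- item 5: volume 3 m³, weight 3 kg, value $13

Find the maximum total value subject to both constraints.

$132

Feasible sets respecting both limits:
- item 1+item 3+item 4: volume 17, weight 30, value 132
- item 2+item 3+item 4+item 5: volume 23, weight 26, value 126
- item 1+item 2+item 3+item 5: volume 22, weight 31, value 117
Best: $132.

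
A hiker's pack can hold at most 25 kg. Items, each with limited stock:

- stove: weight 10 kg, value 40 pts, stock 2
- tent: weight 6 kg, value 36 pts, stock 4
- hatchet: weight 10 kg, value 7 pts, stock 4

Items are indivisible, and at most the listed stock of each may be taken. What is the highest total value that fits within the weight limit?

144 pts

Best selections within weight 25 and stock limits:
- 4×tent: weight 24, value 144
- 1×stove + 2×tent: weight 22, value 112
Best: 144 pts.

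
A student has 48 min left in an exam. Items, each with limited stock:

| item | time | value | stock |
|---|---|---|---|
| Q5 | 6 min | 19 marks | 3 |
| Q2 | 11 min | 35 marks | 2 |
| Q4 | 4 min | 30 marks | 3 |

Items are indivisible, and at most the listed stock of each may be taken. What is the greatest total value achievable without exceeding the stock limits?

198 marks

Best selections within time 48 and stock limits:
- 2×Q5 + 2×Q2 + 3×Q4: time 46, value 198
- 3×Q5 + 2×Q2 + 2×Q4: time 48, value 187
Best: 198 marks.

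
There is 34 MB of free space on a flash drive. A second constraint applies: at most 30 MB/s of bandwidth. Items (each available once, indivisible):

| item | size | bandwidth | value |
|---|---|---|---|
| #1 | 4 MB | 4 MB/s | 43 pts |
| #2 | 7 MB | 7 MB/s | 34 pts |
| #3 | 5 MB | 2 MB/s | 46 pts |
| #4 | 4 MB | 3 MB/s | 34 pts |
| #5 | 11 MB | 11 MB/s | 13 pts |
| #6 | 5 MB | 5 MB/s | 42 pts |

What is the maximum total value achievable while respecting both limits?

Feasible sets respecting both limits:
- #1+#2+#3+#4+#6: size 25, bandwidth 21, value 199
- #1+#2+#3+#5+#6: size 32, bandwidth 29, value 178
- #1+#3+#4+#5+#6: size 29, bandwidth 25, value 178
Best: 199 pts.

199 pts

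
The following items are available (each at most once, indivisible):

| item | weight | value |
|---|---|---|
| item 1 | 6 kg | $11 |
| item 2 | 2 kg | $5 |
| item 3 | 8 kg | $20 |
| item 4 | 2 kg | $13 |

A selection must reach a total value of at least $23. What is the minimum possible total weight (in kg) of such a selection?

8

Subsets with value ≥ 23, sorted by total weight:
- item 1+item 4: weight 8, value 24
- item 3+item 4: weight 10, value 33
Minimum weight: 8 kg.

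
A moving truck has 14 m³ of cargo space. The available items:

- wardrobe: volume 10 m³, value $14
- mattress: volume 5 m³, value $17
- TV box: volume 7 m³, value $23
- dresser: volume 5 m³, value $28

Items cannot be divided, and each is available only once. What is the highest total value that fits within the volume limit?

$51

Check high-value combinations within 14 m³:
- TV box+dresser: volume 7+5=12, value 23+28=51
- mattress+dresser: volume 5+5=10, value 17+28=45
- mattress+TV box: volume 5+7=12, value 17+23=40
- dresser: volume 5, value 28
- TV box: volume 7, value 23
Best: $51.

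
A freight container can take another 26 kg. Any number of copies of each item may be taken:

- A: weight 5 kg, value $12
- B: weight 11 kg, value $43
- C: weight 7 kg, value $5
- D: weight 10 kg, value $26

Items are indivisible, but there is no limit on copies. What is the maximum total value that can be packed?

Best value-per-unit is B at 43/11, and filling with it alone uses weight 2×11=22. No mix of the others beats 2×43 = 86.

$86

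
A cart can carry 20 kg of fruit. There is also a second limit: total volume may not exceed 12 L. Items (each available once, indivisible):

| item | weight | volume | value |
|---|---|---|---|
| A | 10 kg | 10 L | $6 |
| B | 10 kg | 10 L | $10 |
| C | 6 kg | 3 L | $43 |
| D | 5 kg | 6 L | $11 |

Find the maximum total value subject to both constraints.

$54

Feasible sets respecting both limits:
- C+D: weight 11, volume 9, value 54
- C: weight 6, volume 3, value 43
- D: weight 5, volume 6, value 11
- B: weight 10, volume 10, value 10
Best: $54.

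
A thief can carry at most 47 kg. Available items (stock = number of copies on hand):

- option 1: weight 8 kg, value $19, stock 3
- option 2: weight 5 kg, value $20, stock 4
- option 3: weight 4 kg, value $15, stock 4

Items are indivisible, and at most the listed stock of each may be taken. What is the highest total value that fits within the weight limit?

$159

Best selections within weight 47 and stock limits:
- 1×option 1 + 4×option 2 + 4×option 3: weight 44, value 159
- 2×option 1 + 3×option 2 + 4×option 3: weight 47, value 158
- 2×option 1 + 4×option 2 + 2×option 3: weight 44, value 148
Best: $159.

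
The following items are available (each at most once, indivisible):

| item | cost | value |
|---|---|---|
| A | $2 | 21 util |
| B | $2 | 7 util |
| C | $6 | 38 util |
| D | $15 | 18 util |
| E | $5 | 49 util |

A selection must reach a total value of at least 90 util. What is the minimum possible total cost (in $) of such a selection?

13

Subsets with value ≥ 90, sorted by total cost:
- A+C+E: cost 13, value 108
- B+C+E: cost 13, value 94
- A+B+C+E: cost 15, value 115
Minimum cost: 13 $.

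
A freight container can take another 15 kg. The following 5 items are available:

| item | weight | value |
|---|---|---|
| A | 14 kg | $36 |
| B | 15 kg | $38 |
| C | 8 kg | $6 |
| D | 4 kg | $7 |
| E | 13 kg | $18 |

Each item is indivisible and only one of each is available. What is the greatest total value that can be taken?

$38

Check high-value combinations within 15 kg:
- B: weight 15, value 38
- A: weight 14, value 36
- E: weight 13, value 18
- C+D: weight 8+4=12, value 6+7=13
Best: $38.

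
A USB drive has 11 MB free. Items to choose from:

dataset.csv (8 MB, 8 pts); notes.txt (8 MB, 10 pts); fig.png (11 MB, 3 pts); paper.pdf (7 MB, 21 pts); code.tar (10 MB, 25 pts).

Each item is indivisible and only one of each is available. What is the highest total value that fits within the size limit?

25 pts

Check high-value combinations within 11 MB:
- code.tar: size 10, value 25
- paper.pdf: size 7, value 21
- notes.txt: size 8, value 10
- dataset.csv: size 8, value 8
Best: 25 pts.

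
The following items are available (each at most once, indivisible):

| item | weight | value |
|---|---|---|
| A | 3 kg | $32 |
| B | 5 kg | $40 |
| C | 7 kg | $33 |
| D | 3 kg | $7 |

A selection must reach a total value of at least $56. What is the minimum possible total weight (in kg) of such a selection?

Subsets with value ≥ 56, sorted by total weight:
- A+B: weight 8, value 72
- A+C: weight 10, value 65
Minimum weight: 8 kg.

8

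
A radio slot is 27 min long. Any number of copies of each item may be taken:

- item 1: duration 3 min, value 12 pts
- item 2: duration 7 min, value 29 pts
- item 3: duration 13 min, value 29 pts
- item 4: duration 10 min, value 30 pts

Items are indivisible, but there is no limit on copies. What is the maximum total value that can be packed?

111 pts

Best value-per-unit is item 2 at 29/7; filling with it alone gives 3×29 = 87.
Optimal mix: 2×item 1 + 3×item 2 → duration 27, value 111.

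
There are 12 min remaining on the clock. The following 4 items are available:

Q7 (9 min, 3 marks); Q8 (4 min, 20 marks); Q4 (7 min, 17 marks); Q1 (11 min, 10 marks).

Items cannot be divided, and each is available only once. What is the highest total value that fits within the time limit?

Check high-value combinations within 12 min:
- Q8+Q4: time 4+7=11, value 20+17=37
- Q8: time 4, value 20
- Q4: time 7, value 17
- Q1: time 11, value 10
Best: 37 marks.

37 marks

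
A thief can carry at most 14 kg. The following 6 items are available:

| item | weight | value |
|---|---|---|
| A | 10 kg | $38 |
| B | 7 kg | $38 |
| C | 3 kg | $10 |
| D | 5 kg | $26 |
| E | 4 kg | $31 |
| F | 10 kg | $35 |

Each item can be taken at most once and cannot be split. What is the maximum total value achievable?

$79

Check high-value combinations within 14 kg:
- B+C+E: weight 7+3+4=14, value 38+10+31=79
- B+E: weight 7+4=11, value 38+31=69
- A+E: weight 10+4=14, value 38+31=69
- C+D+E: weight 3+5+4=12, value 10+26+31=67
Best: $79.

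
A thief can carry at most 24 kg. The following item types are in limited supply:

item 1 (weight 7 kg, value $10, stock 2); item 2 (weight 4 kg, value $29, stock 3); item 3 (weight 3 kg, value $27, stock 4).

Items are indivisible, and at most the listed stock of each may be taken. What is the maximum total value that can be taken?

$195

Top feasible selections:
- 3×item 2 + 4×item 3: weight 24, value 195
- 3×item 2 + 3×item 3: weight 21, value 168
- 2×item 2 + 4×item 3: weight 20, value 166
- 1×item 1 + 2×item 2 + 3×item 3: weight 24, value 149
Best: $195.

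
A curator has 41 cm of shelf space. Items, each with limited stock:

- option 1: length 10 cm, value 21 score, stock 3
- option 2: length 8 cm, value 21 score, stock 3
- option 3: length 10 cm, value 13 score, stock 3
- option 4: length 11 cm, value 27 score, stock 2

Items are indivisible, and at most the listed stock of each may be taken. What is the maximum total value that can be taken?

Best selections within length 41 and stock limits:
- 2×option 2 + 2×option 4: length 38, value 96
- 1×option 1 + 1×option 2 + 2×option 4: length 40, value 96
Best: 96 score.

96 score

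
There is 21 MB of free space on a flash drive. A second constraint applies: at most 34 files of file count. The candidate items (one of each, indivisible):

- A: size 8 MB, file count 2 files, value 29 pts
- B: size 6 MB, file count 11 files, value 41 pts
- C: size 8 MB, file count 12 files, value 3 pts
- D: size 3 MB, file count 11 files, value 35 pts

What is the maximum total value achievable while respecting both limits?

105 pts

Feasible sets respecting both limits:
- A+B+D: size 17, file count 24, value 105
- B+C+D: size 17, file count 34, value 79
- B+D: size 9, file count 22, value 76
Best: 105 pts.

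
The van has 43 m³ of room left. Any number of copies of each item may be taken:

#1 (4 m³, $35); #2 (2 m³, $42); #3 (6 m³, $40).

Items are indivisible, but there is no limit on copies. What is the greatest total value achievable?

$882

Best value-per-unit is #2 at 42/2, and filling with it alone uses volume 21×2=42. No mix of the others beats 21×42 = 882.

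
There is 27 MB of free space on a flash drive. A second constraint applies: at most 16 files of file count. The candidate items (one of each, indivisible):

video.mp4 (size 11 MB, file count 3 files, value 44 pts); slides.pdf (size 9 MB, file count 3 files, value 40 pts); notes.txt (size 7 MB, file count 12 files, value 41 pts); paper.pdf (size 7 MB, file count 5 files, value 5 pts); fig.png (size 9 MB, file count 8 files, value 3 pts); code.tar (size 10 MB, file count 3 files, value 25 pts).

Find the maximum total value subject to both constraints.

89 pts

Feasible sets respecting both limits:
- video.mp4+slides.pdf+paper.pdf: size 27, file count 11, value 89
- video.mp4+notes.txt: size 18, file count 15, value 85
- video.mp4+slides.pdf: size 20, file count 6, value 84
- slides.pdf+notes.txt: size 16, file count 15, value 81
Best: 89 pts.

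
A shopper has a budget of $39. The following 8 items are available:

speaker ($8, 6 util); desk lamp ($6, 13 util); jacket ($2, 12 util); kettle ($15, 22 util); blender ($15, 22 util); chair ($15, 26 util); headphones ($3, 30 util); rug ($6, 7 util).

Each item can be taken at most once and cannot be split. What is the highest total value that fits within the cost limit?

91 util

Check high-value combinations within $39:
- desk lamp+kettle+chair+headphones: cost 6+15+15+3=39, value 13+22+26+30=91
- desk lamp+blender+chair+headphones: cost 6+15+15+3=39, value 13+22+26+30=91
- jacket+kettle+chair+headphones: cost 2+15+15+3=35, value 12+22+26+30=90
- jacket+blender+chair+headphones: cost 2+15+15+3=35, value 12+22+26+30=90
Best: 91 util.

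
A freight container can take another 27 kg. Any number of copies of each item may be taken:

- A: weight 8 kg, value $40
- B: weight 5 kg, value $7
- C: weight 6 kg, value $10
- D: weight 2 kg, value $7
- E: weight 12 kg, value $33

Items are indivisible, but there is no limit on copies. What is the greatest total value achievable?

Best value-per-unit is A at 40/8; filling with it alone gives 3×40 = 120.
Optimal mix: 3×A + 1×D → weight 26, value 127.

$127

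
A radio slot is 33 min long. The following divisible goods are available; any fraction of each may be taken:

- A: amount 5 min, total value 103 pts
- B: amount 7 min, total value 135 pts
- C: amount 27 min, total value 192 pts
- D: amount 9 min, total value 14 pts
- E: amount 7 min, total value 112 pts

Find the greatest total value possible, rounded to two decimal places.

Take in order of value per unit:
- A (103/5 per unit): all 5 → value 103, running total 103.00
- B (135/7 per unit): all 7 → value 135, running total 238.00
- E (112/7 per unit): all 7 → value 112, running total 350.00
- C (192/27 per unit): 14 of 27 → value 14×192/27 = 99.5556, running total 449.56
Total 449.56.

449.56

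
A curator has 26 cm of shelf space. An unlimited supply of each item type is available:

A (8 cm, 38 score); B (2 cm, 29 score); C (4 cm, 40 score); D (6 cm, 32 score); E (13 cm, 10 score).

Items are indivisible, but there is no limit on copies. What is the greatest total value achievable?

Best value-per-unit is B at 29/2, and filling with it alone uses length 13×2=26. No mix of the others beats 13×29 = 377.

377 score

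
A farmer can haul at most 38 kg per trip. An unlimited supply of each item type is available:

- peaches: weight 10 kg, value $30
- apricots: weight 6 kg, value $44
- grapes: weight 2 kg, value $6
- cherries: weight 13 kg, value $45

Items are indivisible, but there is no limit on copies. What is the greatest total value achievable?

Best value-per-unit is apricots at 44/6; filling with it alone gives 6×44 = 264.
Optimal mix: 6×apricots + 1×grapes → weight 38, value 270.

$270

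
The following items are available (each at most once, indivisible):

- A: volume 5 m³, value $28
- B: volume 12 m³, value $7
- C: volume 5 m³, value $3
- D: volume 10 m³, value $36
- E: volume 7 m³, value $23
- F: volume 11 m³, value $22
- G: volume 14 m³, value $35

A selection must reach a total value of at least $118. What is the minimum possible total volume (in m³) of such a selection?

36

Subsets with value ≥ 118, sorted by total volume:
- A+D+E+G: volume 36, value 122
- A+D+F+G: volume 40, value 121
- A+C+D+E+G: volume 41, value 125
- A+C+D+F+G: volume 45, value 124
Minimum volume: 36 m³.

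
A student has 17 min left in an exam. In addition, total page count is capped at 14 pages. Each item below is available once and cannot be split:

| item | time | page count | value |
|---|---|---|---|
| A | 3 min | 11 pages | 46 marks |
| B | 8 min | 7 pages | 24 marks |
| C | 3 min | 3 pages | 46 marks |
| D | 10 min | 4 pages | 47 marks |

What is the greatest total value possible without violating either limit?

Feasible sets respecting both limits:
- C+D: time 13, page count 7, value 93
- A+C: time 6, page count 14, value 92
- B+C: time 11, page count 10, value 70
- D: time 10, page count 4, value 47
Best: 93 marks.

93 marks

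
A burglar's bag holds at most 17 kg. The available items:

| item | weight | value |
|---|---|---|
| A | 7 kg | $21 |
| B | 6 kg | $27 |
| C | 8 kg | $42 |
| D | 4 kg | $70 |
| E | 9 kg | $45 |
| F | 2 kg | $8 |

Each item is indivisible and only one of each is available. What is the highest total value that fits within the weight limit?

$123

Check high-value combinations within 17 kg:
- D+E+F: weight 4+9+2=15, value 70+45+8=123
- C+D+F: weight 8+4+2=14, value 42+70+8=120
- A+B+D: weight 7+6+4=17, value 21+27+70=118
Best: $123.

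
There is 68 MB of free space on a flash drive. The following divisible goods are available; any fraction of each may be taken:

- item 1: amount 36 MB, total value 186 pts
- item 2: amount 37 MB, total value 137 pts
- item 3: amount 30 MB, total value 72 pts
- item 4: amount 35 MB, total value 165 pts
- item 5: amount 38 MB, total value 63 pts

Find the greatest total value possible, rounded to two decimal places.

336.86

Take in order of value per unit:
- item 1 (186/36 per unit): all 36 → value 186, running total 186.00
- item 4 (165/35 per unit): 32 of 35 → value 32×165/35 = 150.8571, running total 336.86
Total 336.86.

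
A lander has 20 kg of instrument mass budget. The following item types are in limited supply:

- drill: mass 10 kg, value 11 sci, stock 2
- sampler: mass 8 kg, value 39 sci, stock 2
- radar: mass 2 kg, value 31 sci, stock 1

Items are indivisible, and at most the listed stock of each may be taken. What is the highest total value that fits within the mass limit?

109 sci

Best selections within mass 20 and stock limits:
- 2×sampler + 1×radar: mass 18, value 109
- 1×drill + 1×sampler + 1×radar: mass 20, value 81
Best: 109 sci.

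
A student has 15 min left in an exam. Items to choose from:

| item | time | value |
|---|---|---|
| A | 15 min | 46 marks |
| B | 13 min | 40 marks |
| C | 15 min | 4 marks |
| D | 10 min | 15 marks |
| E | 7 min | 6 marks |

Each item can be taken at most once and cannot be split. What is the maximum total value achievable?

46 marks

This is a 0/1 knapsack; check combinations near the capacity.
- A: time 15, value 46
- B: time 13, value 40
- D: time 10, value 15
Best: 46 marks.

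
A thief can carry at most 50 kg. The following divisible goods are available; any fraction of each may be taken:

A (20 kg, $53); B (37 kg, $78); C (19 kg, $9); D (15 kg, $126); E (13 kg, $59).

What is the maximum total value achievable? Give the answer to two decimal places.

Take in order of value per unit:
- D (126/15 per unit): all 15 → value 126, running total 126.00
- E (59/13 per unit): all 13 → value 59, running total 185.00
- A (53/20 per unit): all 20 → value 53, running total 238.00
- B (78/37 per unit): 2 of 37 → value 2×78/37 = 4.2162, running total 242.22
Total 242.22.

242.22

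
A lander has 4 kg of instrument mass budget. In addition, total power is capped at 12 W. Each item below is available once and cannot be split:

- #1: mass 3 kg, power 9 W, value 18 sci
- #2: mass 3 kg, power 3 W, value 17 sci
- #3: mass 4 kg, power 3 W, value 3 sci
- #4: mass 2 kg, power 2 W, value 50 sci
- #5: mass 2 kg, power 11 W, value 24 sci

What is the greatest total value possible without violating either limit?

50 sci

Feasible sets respecting both limits:
- #4: mass 2, power 2, value 50
- #5: mass 2, power 11, value 24
- #1: mass 3, power 9, value 18
Best: 50 sci.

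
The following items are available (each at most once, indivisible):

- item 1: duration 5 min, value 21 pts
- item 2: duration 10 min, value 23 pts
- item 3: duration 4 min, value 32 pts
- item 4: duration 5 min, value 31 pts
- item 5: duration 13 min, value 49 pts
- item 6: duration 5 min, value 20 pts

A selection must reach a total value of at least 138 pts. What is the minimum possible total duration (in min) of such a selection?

32

Subsets with value ≥ 138, sorted by total duration:
- item 1+item 3+item 4+item 5+item 6: duration 32, value 153
- item 1+item 2+item 3+item 4+item 5: duration 37, value 156
Minimum duration: 32 min.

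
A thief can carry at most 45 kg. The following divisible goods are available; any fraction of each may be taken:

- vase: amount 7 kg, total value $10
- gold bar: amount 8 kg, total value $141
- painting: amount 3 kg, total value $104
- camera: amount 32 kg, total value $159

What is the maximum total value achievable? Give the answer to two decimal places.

Take in order of value per unit:
- painting (104/3 per unit): all 3 → value 104, running total 104.00
- gold bar (141/8 per unit): all 8 → value 141, running total 245.00
- camera (159/32 per unit): all 32 → value 159, running total 404.00
- vase (10/7 per unit): 2 of 7 → value 2×10/7 = 2.8571, running total 406.86
Total 406.86.

406.86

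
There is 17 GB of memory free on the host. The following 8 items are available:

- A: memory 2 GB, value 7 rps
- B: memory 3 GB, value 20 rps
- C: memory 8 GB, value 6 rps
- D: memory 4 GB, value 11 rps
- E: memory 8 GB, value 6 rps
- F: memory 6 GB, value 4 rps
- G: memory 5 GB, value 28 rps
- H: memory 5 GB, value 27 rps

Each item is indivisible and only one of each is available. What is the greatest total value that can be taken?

86 rps

Check high-value combinations within 17 GB:
- B+D+G+H: memory 3+4+5+5=17, value 20+11+28+27=86
- A+B+G+H: memory 2+3+5+5=15, value 7+20+28+27=82
- B+G+H: memory 3+5+5=13, value 20+28+27=75
- A+D+G+H: memory 2+4+5+5=16, value 7+11+28+27=73
- A+B+D+G: memory 2+3+4+5=14, value 7+20+11+28=66
Best: 86 rps.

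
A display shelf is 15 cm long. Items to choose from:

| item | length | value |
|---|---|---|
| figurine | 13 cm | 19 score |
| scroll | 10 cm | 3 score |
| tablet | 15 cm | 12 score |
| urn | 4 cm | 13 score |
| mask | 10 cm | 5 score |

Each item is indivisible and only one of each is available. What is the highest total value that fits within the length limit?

19 score

Check high-value combinations within 15 cm:
- figurine: length 13, value 19
- urn+mask: length 4+10=14, value 13+5=18
- scroll+urn: length 10+4=14, value 3+13=16
- urn: length 4, value 13
Best: 19 score.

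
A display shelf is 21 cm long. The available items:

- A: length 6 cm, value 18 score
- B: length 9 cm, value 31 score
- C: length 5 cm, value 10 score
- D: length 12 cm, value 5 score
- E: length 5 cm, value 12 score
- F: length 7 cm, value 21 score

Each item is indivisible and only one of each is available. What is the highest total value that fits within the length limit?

This is a 0/1 knapsack; check combinations near the capacity.
- B+E+F: length 9+5+7=21, value 31+12+21=64
- B+C+F: length 9+5+7=21, value 31+10+21=62
- A+B+E: length 6+9+5=20, value 18+31+12=61
- A+B+C: length 6+9+5=20, value 18+31+10=59
- B+C+E: length 9+5+5=19, value 31+10+12=53
Best: 64 score.

64 score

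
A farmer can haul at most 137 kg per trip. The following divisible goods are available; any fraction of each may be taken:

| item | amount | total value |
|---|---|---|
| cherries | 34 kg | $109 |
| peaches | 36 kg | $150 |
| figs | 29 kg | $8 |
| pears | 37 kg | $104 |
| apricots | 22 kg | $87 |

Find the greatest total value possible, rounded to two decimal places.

Take in order of value per unit:
- peaches (150/36 per unit): all 36 → value 150, running total 150.00
- apricots (87/22 per unit): all 22 → value 87, running total 237.00
- cherries (109/34 per unit): all 34 → value 109, running total 346.00
- pears (104/37 per unit): all 37 → value 104, running total 450.00
- figs (8/29 per unit): 8 of 29 → value 8×8/29 = 2.2069, running total 452.21
Total 452.21.

452.21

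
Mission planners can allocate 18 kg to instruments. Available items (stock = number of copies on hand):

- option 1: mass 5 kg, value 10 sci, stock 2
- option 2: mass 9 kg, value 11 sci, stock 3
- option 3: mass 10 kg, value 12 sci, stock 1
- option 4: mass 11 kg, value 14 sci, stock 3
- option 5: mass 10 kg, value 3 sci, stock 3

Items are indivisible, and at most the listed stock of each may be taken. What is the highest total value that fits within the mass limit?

Top feasible selections:
- 1×option 1 + 1×option 4: mass 16, value 24
- 1×option 1 + 1×option 3: mass 15, value 22
Best: 24 sci.

24 sci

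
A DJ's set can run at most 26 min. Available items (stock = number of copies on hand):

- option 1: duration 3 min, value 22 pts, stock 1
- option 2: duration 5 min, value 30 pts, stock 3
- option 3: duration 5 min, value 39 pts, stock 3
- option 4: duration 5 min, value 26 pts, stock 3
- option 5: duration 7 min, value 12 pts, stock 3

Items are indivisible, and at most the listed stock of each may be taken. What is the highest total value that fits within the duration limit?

177 pts

Top feasible selections:
- 2×option 2 + 3×option 3: duration 25, value 177
- 1×option 2 + 3×option 3 + 1×option 4: duration 25, value 173
Best: 177 pts.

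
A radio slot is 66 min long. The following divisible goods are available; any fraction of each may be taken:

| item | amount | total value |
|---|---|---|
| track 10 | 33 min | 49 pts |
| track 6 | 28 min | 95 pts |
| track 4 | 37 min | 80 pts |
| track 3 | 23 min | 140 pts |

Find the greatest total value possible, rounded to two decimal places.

Take in order of value per unit:
- track 3 (140/23 per unit): all 23 → value 140, running total 140.00
- track 6 (95/28 per unit): all 28 → value 95, running total 235.00
- track 4 (80/37 per unit): 15 of 37 → value 15×80/37 = 32.4324, running total 267.43
Total 267.43.

267.43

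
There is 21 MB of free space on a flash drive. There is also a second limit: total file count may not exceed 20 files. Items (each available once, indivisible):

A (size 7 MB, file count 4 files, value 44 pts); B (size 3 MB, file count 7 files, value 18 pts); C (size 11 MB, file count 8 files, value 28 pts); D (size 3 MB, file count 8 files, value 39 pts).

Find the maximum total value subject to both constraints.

Feasible sets respecting both limits:
- A+C+D: size 21, file count 20, value 111
- A+B+D: size 13, file count 19, value 101
- A+B+C: size 21, file count 19, value 90
- A+D: size 10, file count 12, value 83
Best: 111 pts.

111 pts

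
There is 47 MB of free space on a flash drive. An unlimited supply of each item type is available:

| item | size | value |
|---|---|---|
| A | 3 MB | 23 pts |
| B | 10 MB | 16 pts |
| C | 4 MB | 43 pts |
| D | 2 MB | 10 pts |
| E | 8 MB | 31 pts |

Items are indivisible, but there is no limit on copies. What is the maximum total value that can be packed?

496 pts

Best value-per-unit is C at 43/4; filling with it alone gives 11×43 = 473.
Optimal mix: 1×A + 11×C → size 47, value 496.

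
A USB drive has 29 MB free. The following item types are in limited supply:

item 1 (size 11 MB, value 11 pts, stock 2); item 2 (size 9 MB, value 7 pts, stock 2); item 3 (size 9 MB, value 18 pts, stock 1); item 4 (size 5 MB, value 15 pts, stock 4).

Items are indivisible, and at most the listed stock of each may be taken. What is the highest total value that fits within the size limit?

78 pts

Best selections within size 29 and stock limits:
- 1×item 3 + 4×item 4: size 29, value 78
- 1×item 2 + 4×item 4: size 29, value 67
Best: 78 pts.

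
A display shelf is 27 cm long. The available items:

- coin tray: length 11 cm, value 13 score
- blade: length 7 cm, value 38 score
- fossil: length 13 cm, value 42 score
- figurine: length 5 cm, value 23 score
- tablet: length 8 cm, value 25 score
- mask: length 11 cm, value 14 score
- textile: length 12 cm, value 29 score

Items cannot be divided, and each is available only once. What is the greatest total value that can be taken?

103 score

Check high-value combinations within 27 cm:
- blade+fossil+figurine: length 7+13+5=25, value 38+42+23=103
- blade+tablet+textile: length 7+8+12=27, value 38+25+29=92
- blade+figurine+textile: length 7+5+12=24, value 38+23+29=90
- fossil+figurine+tablet: length 13+5+8=26, value 42+23+25=90
Best: 103 score.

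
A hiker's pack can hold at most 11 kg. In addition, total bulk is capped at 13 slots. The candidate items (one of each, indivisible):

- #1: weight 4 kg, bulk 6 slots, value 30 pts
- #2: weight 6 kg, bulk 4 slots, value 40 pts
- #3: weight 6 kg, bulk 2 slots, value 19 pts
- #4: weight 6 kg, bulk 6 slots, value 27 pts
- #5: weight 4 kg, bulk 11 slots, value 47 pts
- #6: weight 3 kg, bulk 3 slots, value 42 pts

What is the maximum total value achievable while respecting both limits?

82 pts

Feasible sets respecting both limits:
- #2+#6: weight 9, bulk 7, value 82
- #1+#6: weight 7, bulk 9, value 72
- #1+#2: weight 10, bulk 10, value 70
- #4+#6: weight 9, bulk 9, value 69
Best: 82 pts.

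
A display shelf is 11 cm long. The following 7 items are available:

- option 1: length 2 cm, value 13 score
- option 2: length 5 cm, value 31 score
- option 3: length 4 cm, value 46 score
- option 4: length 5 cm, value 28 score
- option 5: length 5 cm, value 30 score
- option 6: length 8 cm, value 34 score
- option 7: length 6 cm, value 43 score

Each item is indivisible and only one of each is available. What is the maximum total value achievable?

90 score

This is a 0/1 knapsack; check combinations near the capacity.
- option 1+option 2+option 3: length 2+5+4=11, value 13+31+46=90
- option 3+option 7: length 4+6=10, value 46+43=89
- option 1+option 3+option 5: length 2+4+5=11, value 13+46+30=89
Best: 90 score.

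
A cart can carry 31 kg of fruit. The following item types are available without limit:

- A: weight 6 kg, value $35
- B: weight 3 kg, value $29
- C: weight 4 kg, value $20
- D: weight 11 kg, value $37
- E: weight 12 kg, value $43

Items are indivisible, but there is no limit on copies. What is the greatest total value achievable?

$290

Best value-per-unit is B at 29/3, and filling with it alone uses weight 10×3=30. No mix of the others beats 10×29 = 290.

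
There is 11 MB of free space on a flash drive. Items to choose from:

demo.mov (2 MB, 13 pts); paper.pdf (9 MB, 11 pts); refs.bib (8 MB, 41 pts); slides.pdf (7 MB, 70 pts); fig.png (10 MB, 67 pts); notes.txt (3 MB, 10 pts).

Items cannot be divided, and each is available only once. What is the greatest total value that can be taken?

83 pts

Check high-value combinations within 11 MB:
- demo.mov+slides.pdf: size 2+7=9, value 13+70=83
- slides.pdf+notes.txt: size 7+3=10, value 70+10=80
- slides.pdf: size 7, value 70
- fig.png: size 10, value 67
Best: 83 pts.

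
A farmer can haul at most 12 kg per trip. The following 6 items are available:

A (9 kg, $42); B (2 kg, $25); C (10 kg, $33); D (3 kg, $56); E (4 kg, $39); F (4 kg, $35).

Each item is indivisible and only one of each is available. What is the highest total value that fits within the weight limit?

$130

Check high-value combinations within 12 kg:
- D+E+F: weight 3+4+4=11, value 56+39+35=130
- B+D+E: weight 2+3+4=9, value 25+56+39=120
- B+D+F: weight 2+3+4=9, value 25+56+35=116
- B+E+F: weight 2+4+4=10, value 25+39+35=99
- A+D: weight 9+3=12, value 42+56=98
Best: $130.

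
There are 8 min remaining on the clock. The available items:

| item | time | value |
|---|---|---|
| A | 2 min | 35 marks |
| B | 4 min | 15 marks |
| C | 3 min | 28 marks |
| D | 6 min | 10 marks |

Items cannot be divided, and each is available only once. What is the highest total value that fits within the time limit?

Check high-value combinations within 8 min:
- A+C: time 2+3=5, value 35+28=63
- A+B: time 2+4=6, value 35+15=50
- A+D: time 2+6=8, value 35+10=45
- B+C: time 4+3=7, value 15+28=43
Best: 63 marks.

63 marks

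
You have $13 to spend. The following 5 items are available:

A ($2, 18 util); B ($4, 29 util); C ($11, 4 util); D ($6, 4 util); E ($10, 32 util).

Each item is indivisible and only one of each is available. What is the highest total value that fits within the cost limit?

51 util

Check high-value combinations within $13:
- A+B+D: cost 2+4+6=12, value 18+29+4=51
- A+E: cost 2+10=12, value 18+32=50
- A+B: cost 2+4=6, value 18+29=47
Best: 51 util.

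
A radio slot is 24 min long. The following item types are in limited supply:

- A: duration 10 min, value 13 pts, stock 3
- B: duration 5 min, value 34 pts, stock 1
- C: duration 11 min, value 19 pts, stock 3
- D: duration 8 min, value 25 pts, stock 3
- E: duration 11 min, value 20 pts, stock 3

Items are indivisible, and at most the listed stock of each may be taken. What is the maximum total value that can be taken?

84 pts

Top feasible selections:
- 1×B + 2×D: duration 21, value 84
- 1×B + 1×D + 1×E: duration 24, value 79
- 1×B + 1×C + 1×D: duration 24, value 78
Best: 84 pts.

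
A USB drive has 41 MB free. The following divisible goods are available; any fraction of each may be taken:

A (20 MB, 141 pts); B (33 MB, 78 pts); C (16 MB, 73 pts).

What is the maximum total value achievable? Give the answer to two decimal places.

Take in order of value per unit:
- A (141/20 per unit): all 20 → value 141, running total 141.00
- C (73/16 per unit): all 16 → value 73, running total 214.00
- B (78/33 per unit): 5 of 33 → value 5×78/33 = 11.8182, running total 225.82
Total 225.82.

225.82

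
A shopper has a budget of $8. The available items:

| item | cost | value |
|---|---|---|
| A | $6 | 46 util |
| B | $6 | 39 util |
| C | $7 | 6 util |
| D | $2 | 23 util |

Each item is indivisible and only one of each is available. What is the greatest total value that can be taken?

This is a 0/1 knapsack; check combinations near the capacity.
- A+D: cost 6+2=8, value 46+23=69
- B+D: cost 6+2=8, value 39+23=62
- A: cost 6, value 46
- B: cost 6, value 39
- D: cost 2, value 23
Best: 69 util.

69 util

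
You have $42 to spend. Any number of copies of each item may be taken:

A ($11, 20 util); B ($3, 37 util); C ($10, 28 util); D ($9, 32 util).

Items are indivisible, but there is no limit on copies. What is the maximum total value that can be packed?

518 util

Best value-per-unit is B at 37/3, and filling with it alone uses cost 14×3=42. No mix of the others beats 14×37 = 518.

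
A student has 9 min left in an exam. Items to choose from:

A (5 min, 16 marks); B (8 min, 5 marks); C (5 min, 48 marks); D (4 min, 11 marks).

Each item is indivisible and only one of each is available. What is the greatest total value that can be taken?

59 marks

Check high-value combinations within 9 min:
- C+D: time 5+4=9, value 48+11=59
- C: time 5, value 48
- A+D: time 5+4=9, value 16+11=27
- A: time 5, value 16
Best: 59 marks.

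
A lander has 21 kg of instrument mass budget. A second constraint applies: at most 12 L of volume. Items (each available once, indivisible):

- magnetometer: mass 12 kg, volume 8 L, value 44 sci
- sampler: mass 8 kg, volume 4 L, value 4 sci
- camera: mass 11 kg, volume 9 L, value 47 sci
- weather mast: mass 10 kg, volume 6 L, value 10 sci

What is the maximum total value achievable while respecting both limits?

Feasible sets respecting both limits:
- magnetometer+sampler: mass 20, volume 12, value 48
- camera: mass 11, volume 9, value 47
- magnetometer: mass 12, volume 8, value 44
- sampler+weather mast: mass 18, volume 10, value 14
Best: 48 sci.

48 sci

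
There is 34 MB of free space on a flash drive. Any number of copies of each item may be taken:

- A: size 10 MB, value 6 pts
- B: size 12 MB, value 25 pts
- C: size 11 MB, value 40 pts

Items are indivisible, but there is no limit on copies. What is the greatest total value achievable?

120 pts

Best value-per-unit is C at 40/11, and filling with it alone uses size 3×11=33. No mix of the others beats 3×40 = 120.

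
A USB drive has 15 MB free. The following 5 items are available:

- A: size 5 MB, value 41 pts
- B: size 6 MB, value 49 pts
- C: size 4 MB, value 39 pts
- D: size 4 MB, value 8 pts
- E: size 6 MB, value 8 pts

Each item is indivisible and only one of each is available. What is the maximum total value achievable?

This is a 0/1 knapsack; check combinations near the capacity.
- A+B+C: size 5+6+4=15, value 41+49+39=129
- A+B+D: size 5+6+4=15, value 41+49+8=98
- B+C+D: size 6+4+4=14, value 49+39+8=96
- A+B: size 5+6=11, value 41+49=90
- B+C: size 6+4=10, value 49+39=88
Best: 129 pts.

129 pts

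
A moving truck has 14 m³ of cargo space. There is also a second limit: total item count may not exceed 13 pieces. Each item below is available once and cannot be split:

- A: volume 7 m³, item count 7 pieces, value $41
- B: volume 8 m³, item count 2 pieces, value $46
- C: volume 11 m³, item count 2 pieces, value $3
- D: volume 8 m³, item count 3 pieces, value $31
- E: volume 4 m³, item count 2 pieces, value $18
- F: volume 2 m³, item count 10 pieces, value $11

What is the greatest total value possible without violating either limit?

$64

Feasible sets respecting both limits:
- B+E: volume 12, item count 4, value 64
- A+E: volume 11, item count 9, value 59
- B+F: volume 10, item count 12, value 57
- D+E: volume 12, item count 5, value 49
Best: $64.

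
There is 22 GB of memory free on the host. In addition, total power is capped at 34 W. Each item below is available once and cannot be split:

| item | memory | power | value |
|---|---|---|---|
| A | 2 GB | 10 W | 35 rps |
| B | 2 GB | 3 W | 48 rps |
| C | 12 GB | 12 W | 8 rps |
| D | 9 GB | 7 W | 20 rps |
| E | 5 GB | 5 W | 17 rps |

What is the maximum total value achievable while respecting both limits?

120 rps

Feasible sets respecting both limits:
- A+B+D+E: memory 18, power 25, value 120
- A+B+C+E: memory 21, power 30, value 108
- A+B+D: memory 13, power 20, value 103
- A+B+E: memory 9, power 18, value 100
Best: 120 rps.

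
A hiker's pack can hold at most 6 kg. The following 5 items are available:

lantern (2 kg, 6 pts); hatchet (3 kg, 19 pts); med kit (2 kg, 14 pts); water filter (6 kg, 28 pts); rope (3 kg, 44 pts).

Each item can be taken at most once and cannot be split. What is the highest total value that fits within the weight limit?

63 pts

Check high-value combinations within 6 kg:
- hatchet+rope: weight 3+3=6, value 19+44=63
- med kit+rope: weight 2+3=5, value 14+44=58
- lantern+rope: weight 2+3=5, value 6+44=50
- rope: weight 3, value 44
Best: 63 pts.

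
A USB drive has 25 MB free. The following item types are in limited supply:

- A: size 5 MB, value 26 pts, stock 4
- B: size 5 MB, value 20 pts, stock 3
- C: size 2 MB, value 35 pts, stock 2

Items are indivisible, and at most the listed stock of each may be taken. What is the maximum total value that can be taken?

174 pts

Top feasible selections:
- 4×A + 2×C: size 24, value 174
- 3×A + 1×B + 2×C: size 24, value 168
- 2×A + 2×B + 2×C: size 24, value 162
- 1×A + 3×B + 2×C: size 24, value 156
Best: 174 pts.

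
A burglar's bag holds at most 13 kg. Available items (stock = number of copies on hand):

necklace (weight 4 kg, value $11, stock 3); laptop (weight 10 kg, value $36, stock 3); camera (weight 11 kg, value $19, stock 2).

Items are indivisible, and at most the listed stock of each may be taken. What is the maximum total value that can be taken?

$36

Best selections within weight 13 and stock limits:
- 1×laptop: weight 10, value 36
- 3×necklace: weight 12, value 33
- 2×necklace: weight 8, value 22
- 1×camera: weight 11, value 19
Best: $36.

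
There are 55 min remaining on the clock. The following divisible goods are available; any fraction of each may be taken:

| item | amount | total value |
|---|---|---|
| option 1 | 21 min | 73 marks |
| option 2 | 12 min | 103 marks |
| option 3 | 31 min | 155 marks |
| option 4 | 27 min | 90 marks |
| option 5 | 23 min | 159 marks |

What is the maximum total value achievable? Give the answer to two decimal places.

362.00

Take in order of value per unit:
- option 2 (103/12 per unit): all 12 → value 103, running total 103.00
- option 5 (159/23 per unit): all 23 → value 159, running total 262.00
- option 3 (155/31 per unit): 20 of 31 → value 20×155/31 = 100.0000, running total 362.00
Total 362.00.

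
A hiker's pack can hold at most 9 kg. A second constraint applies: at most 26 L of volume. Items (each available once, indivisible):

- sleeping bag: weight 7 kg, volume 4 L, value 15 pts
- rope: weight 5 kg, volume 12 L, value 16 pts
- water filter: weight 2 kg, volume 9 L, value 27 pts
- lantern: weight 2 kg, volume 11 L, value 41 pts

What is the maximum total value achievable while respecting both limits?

Feasible sets respecting both limits:
- water filter+lantern: weight 4, volume 20, value 68
- rope+lantern: weight 7, volume 23, value 57
- sleeping bag+lantern: weight 9, volume 15, value 56
Best: 68 pts.

68 pts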